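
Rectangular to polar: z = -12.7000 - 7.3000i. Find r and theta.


r = sqrt(161.29+53.29) = sqrt(214.58) = 14.6485
theta = atan2(-7.3, -12.7) = -150.1096 degrees

r = 14.6485, theta = -150.1096 degrees


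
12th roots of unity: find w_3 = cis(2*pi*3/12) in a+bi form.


Angle = 360*3/12 = 90°
a = cos(90°) = 0
b = sin(90°) = 1.0000

0 + 1.0000i


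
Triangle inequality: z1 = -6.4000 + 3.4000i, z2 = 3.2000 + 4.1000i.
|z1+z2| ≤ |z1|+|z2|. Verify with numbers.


|z1| = sqrt((-6.4)^2 + 3.4^2) = sqrt(52.52) = 7.2471
|z2| = sqrt(3.2^2 + 4.1^2) = sqrt(27.05) = 5.2010
z1+z2 = -3.2000 + 7.5000i
|z1+z2| = sqrt(66.49) = 8.1541
|z1|+|z2| = 7.2471 + 5.2010 = 12.4481

|z1+z2| = 8.1541 ≤ |z1|+|z2| = 12.4481 (verified)


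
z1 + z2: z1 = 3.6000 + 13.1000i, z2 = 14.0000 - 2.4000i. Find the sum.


Real: 3.6 + 14 = 17.6
Imag: 13.1 - 2.4 = 10.7

17.6000 + 10.7000i


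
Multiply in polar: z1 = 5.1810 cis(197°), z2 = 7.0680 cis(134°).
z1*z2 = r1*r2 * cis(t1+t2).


r = 5.1810 * 7.0680 = 36.6193
theta = 197° + 134° = 331° = 331° (mod 360)

36.6193 cis(331°)


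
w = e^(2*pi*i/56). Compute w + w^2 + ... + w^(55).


With w = e^(2*pi*i/56), all 56 of the 56th roots of unity w^0 = 1, w, ..., w^(55) sum to 0: 1 + w + ... + w^(55) = (1 - w^56)/(1 - w) = 0 since w^56 = 1, w ≠ 1.
Removing the root 1: w + w^2 + ... + w^(55) = 0 - 1 = -1

Sum = -1


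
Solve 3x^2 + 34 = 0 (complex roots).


disc = 0^2 - 4*3*34 = 0 - 408 = -408
sqrt(|disc|) = sqrt(408) = 20.1990
Real part = 0/(2*3) = 0
Imag part = 20.1990/(2*3) = 3.3665

0 ± 3.3665i


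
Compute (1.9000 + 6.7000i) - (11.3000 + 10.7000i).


Real: 1.9 - 11.3 = -9.4
Imag: 6.7 - 10.7 = -4

-9.4000 - 4.0000i


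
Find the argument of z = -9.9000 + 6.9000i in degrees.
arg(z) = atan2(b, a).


Re = -9.9, Im = 6.9
arg = atan2(6.9, -9.9) = 145.1247 degrees

arg(z) = 145.1247 degrees


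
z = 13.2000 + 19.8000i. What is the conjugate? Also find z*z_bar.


z_bar = 13.2000 - 19.8000i
z*z_bar = 13.2^2 + 19.8^2 = 174.24 + 392.04 = 566.28

z_bar = 13.2000 - 19.8000i, z*z_bar = 566.28


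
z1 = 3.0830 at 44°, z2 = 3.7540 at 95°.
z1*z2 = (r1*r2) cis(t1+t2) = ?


r = 3.0830 * 3.7540 = 11.5736
theta = 44° + 95° = 139° = 139° (mod 360)

11.5736 cis(139°)


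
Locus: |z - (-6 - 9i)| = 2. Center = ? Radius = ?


|z - z0| = r is a circle with center z0 and radius r.
Center = (-6, -9), radius = 2

Circle with center (-6, -9) and radius 2


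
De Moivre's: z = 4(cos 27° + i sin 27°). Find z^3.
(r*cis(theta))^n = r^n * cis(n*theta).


r^3 = 4^3 = 64
n*theta = 3*27° = 81° = 81° (mod 360)
a = 64*cos(81°) = 10.0118
b = 64*sin(81°) = 63.2121

64 cis(81°) = 10.0118 + 63.2121i


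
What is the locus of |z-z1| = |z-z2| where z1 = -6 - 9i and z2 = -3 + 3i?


Equal distances means the locus is the perpendicular bisector of z1 and z2.
Midpoint = ((-6+(-3))/2, (-9+3)/2) = (-4.5000, -3.0000)

Perpendicular bisector through (-4.5000, -3.0000)


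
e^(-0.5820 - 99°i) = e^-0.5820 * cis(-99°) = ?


e^-0.5820 = 0.5588
cos(-99°) = -0.1564
sin(-99°) = -0.9877
Real = 0.5588*(-0.1564) = -0.0874
Imag = 0.5588*(-0.9877) = -0.5519

-0.0874 - 0.5519i


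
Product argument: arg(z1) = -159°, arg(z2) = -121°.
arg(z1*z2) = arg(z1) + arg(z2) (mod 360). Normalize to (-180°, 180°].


arg(z1*z2) = -159° - 121° = -280°
Normalized to (-180°, 180°]: 80°

80°


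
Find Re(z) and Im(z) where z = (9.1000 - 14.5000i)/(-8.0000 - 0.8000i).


Multiply by conjugate: (9.1000 - 14.5000i)(-8.0000 + 0.8000i) / ((-8)^2 + (-0.8)^2)
Numerator real = 9.1*(-8) - (14.5)*(-0.8) = -61.2
Numerator imag = -14.5*(-8) - 9.1*(-0.8) = 123.28
Denominator = 64.64
Re(z) = -61.2/64.64 = -0.9468
Im(z) = 123.28/64.64 = 1.9072

Re(z) = -0.9468, Im(z) = 1.9072


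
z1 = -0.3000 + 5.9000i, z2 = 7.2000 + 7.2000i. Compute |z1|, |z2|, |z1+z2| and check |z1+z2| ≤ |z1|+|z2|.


|z1| = sqrt((-0.3)^2 + 5.9^2) = sqrt(34.9) = 5.9076
|z2| = sqrt(7.2^2 + 7.2^2) = sqrt(103.68) = 10.1823
z1+z2 = 6.9000 + 13.1000i
|z1+z2| = sqrt(219.22) = 14.8061
|z1|+|z2| = 5.9076 + 10.1823 = 16.0899

|z1+z2| = 14.8061 ≤ |z1|+|z2| = 16.0899 (verified)


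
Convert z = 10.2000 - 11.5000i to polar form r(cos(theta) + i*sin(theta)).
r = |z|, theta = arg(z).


r = sqrt(104.04+132.25) = sqrt(236.29) = 15.3717
theta = atan2(-11.5, 10.2) = -48.4284 degrees

r = 15.3717, theta = -48.4284 degrees


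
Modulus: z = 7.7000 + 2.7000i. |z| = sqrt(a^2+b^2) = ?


|z| = sqrt(7.7^2 + 2.7^2) = sqrt(59.29 + 7.29) = sqrt(66.58) = 8.1597

|z| = 8.1597


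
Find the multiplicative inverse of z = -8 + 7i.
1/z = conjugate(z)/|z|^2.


|z|^2 = 64+49 = 113
1/z = (-8 - 7i)/113

1/z = -0.0708 - 0.0619i


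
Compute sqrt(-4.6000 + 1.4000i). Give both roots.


|z| = sqrt(21.16+1.96) = 4.8083
sqrt((|z|+a)/2) = sqrt((4.8083+(-4.6))/2) = sqrt(0.1042) = 0.3227
sqrt((|z|-a)/2) = sqrt((4.8083-(-4.6))/2) = sqrt(4.7042) = 2.1689

±(0.3227 + 2.1689i) i.e. 0.3227 + 2.1689i and -0.3227 - 2.1689i


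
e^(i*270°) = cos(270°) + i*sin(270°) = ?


cos(270°) = 0
sin(270°) = -1.0000

e^(i*270°) = 0 - 1.0000i


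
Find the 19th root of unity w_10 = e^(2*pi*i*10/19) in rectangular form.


Angle = 360*10/19 = 189.4737°
a = cos(189.4737°) = -0.9864
b = sin(189.4737°) = -0.1646

-0.9864 - 0.1646i


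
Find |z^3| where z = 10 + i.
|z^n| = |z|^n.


|z| = sqrt(100+1) = sqrt(101) = 10.0499
|z^3| = |z|^3 = (sqrt(101))^3 = 101*sqrt(101)

|z^3| = 101*sqrt(101) ≈ 1015.0374


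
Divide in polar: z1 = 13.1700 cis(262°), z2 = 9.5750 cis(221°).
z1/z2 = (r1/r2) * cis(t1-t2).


r = 13.1700 / 9.5750 = 1.3755
theta = 262° - 221° = 41° = 41° (mod 360)

1.3755 cis(41°)


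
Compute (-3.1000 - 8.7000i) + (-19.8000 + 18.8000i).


Real: -3.1 - 19.8 = -22.9
Imag: -8.7 + 18.8 = 10.1

-22.9000 + 10.1000i


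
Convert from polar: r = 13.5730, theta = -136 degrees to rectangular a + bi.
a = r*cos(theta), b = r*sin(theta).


a = 13.5730*cos(-136°) = 13.5730*(-0.71934) = -9.7636
b = 13.5730*sin(-136°) = 13.5730*(-0.69466) = -9.4286

-9.7636 - 9.4286i


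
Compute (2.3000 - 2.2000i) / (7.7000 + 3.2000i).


Conjugate of z2 = 7.7000 - 3.2000i
Numerator: (2.3000 - 2.2000i)(7.7000 - 3.2000i) = 10.6700 - 24.3000i
Denominator: 7.7^2 + 3.2^2 = 69.53
Result = (10.6700 - 24.3000i)/69.53

0.1535 - 0.3495i


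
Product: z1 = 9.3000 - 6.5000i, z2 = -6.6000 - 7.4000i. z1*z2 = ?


Real = 9.3*(-6.6) - (-6.5)*(-7.4) = -61.38 - 48.1 = -109.48
Imag = 9.3*(-7.4) - (6.6)*(-6.5) = -68.82 + 42.9 = -25.92

-109.4800 - 25.9200i


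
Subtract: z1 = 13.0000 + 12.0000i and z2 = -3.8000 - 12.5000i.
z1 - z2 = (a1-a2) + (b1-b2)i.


Real: 13 + 3.8 = 16.8
Imag: 12 + 12.5 = 24.5

16.8000 + 24.5000i


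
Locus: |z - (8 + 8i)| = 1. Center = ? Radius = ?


|z - z0| = r is a circle with center z0 and radius r.
Center = (8, 8), radius = 1

Circle with center (8, 8) and radius 1


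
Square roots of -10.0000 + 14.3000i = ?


|z| = sqrt(100+204.49) = 17.4496
sqrt((|z|+a)/2) = sqrt((17.4496+(-10))/2) = sqrt(3.7248) = 1.9300
sqrt((|z|-a)/2) = sqrt((17.4496-(-10))/2) = sqrt(13.7248) = 3.7047

±(1.9300 + 3.7047i) i.e. 1.9300 + 3.7047i and -1.9300 - 3.7047i


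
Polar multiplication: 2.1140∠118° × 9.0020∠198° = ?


r = 2.1140 * 9.0020 = 19.0302
theta = 118° + 198° = 316° = 316° (mod 360)

19.0302 cis(316°)


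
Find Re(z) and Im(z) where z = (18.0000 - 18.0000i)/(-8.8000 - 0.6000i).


Multiply by conjugate: (18.0000 - 18.0000i)(-8.8000 + 0.6000i) / ((-8.8)^2 + (-0.6)^2)
Numerator real = 18*(-8.8) - (18)*(-0.6) = -147.6
Numerator imag = -18*(-8.8) - 18*(-0.6) = 169.2
Denominator = 77.8
Re(z) = -147.6/77.8 = -1.8972
Im(z) = 169.2/77.8 = 2.1748

Re(z) = -1.8972, Im(z) = 2.1748


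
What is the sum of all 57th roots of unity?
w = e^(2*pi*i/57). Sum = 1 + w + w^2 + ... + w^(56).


The sum of all 57th roots of unity is 0.
Geometric series: (1 - w^57)/(1 - w) = (1-1)/(1-w) = 0 since w^57 = 1, w ≠ 1.
Alternatively: coefficient of z^56 in z^57 - 1 is 0.

0


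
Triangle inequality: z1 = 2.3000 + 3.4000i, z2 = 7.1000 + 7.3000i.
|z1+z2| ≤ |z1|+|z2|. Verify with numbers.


|z1| = sqrt(2.3^2 + 3.4^2) = sqrt(16.85) = 4.1049
|z2| = sqrt(7.1^2 + 7.3^2) = sqrt(103.7) = 10.1833
z1+z2 = 9.4000 + 10.7000i
|z1+z2| = sqrt(202.85) = 14.2425
|z1|+|z2| = 4.1049 + 10.1833 = 14.2882

|z1+z2| = 14.2425 ≤ |z1|+|z2| = 14.2882 (verified)


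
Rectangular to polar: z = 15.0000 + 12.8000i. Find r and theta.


r = sqrt(225+163.84) = sqrt(388.84) = 19.7190
theta = atan2(12.8, 15) = 40.4752 degrees

r = 19.7190, theta = 40.4752 degrees


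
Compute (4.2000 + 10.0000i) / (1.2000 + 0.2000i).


Conjugate of z2 = 1.2000 - 0.2000i
Numerator: (4.2000 + 10.0000i)(1.2000 - 0.2000i) = 7.0400 + 11.1600i
Denominator: 1.2^2 + 0.2^2 = 1.48
Result = (7.0400 + 11.1600i)/1.48

4.7568 + 7.5405i


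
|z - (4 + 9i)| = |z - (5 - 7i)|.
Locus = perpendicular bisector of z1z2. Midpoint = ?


Equal distances means the locus is the perpendicular bisector of z1 and z2.
Midpoint = ((4+5)/2, (9+(-7))/2) = (4.5000, 1.0000)

Perpendicular bisector through (4.5000, 1.0000)


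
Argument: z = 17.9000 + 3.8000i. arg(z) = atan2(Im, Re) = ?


Re = 17.9, Im = 3.8
arg = atan2(3.8, 17.9) = 11.9854 degrees

arg(z) = 11.9854 degrees


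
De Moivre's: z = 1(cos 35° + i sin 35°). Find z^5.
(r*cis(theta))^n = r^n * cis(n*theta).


r^5 = 1^5 = 1
n*theta = 5*35° = 175° = 175° (mod 360)
a = 1*cos(175°) = -0.9962
b = 1*sin(175°) = 0.0872

1 cis(175°) = -0.9962 + 0.0872i


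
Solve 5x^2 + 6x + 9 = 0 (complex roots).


disc = 6^2 - 4*5*9 = 36 - 180 = -144
sqrt(|disc|) = sqrt(144) = 12.0000
Real part = -6/(2*5) = -0.6000
Imag part = 12.0000/(2*5) = 1.2000

-0.6000 ± 1.2000i


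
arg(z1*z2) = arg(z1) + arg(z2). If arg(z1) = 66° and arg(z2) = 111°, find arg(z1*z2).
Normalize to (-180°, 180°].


arg(z1*z2) = 66° + 111° = 177°
Normalized to (-180°, 180°]: 177°

177°


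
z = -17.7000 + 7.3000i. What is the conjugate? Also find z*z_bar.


z_bar = -17.7000 - 7.3000i
z*z_bar = (-17.7)^2 + 7.3^2 = 313.29 + 53.29 = 366.58

z_bar = -17.7000 - 7.3000i, z*z_bar = 366.58


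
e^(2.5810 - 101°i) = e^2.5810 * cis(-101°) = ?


e^2.5810 = 13.2103
cos(-101°) = -0.19081
sin(-101°) = -0.98163
Real = 13.2103*(-0.19081) = -2.5207
Imag = 13.2103*(-0.98163) = -12.9676

-2.5207 - 12.9676i


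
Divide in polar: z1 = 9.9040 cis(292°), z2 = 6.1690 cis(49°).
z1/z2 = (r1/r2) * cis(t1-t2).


r = 9.9040 / 6.1690 = 1.6054
theta = 292° - 49° = 243° = 243° (mod 360)

1.6054 cis(243°)


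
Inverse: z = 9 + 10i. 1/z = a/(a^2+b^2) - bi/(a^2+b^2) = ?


|z|^2 = 81+100 = 181
1/z = (9 - 10i)/181

1/z = 0.0497 - 0.0552i


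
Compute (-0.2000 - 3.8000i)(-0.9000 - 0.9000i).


Real = -0.2*(-0.9) - (-3.8)*(-0.9) = 0.18 - 3.42 = -3.24
Imag = -0.2*(-0.9) - (0.9)*(-3.8) = 0.18 + 3.42 = 3.6

-3.2400 + 3.6000i


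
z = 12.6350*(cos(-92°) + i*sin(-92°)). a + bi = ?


a = 12.6350*cos(-92°) = 12.6350*(-0.0349) = -0.4410
b = 12.6350*sin(-92°) = 12.6350*(-0.99939) = -12.6273

-0.4410 - 12.6273i


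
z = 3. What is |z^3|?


|z| = sqrt(9+0) = sqrt(9) = 3
|z^3| = |z|^3 = 3^3 = 27

|z^3| = 27


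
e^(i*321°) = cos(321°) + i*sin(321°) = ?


cos(321°) = 0.7771
sin(321°) = -0.6293

e^(i*321°) = 0.7771 - 0.6293i


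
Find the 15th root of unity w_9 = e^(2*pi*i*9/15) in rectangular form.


Angle = 360*9/15 = 216°
a = cos(216°) = -0.8090
b = sin(216°) = -0.5878

-0.8090 - 0.5878i


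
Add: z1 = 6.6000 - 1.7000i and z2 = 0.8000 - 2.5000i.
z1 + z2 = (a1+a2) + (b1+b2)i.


Real: 6.6 + 0.8 = 7.4
Imag: -1.7 - 2.5 = -4.2

7.4000 - 4.2000i


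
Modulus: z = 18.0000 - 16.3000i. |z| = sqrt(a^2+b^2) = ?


|z| = sqrt(18^2 + (-16.3)^2) = sqrt(324 + 265.69) = sqrt(589.69) = 24.2835

|z| = 24.2835


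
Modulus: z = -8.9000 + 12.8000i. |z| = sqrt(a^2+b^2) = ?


|z| = sqrt((-8.9)^2 + 12.8^2) = sqrt(79.21 + 163.84) = sqrt(243.05) = 15.5901

|z| = 15.5901


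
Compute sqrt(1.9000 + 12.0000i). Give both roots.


|z| = sqrt(3.61+144) = 12.1495
sqrt((|z|+a)/2) = sqrt((12.1495+1.9)/2) = sqrt(7.0247) = 2.6504
sqrt((|z|-a)/2) = sqrt((12.1495-1.9)/2) = sqrt(5.1247) = 2.2638

±(2.6504 + 2.2638i) i.e. 2.6504 + 2.2638i and -2.6504 - 2.2638i


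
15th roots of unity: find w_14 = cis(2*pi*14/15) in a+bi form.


Angle = 360*14/15 = 336°
a = cos(336°) = 0.9135
b = sin(336°) = -0.4067

0.9135 - 0.4067i


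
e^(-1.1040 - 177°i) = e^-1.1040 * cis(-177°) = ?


e^-1.1040 = 0.33154
cos(-177°) = -0.9986
sin(-177°) = -0.05234
Real = 0.33154*(-0.9986) = -0.3311
Imag = 0.33154*(-0.05234) = -0.0174

-0.3311 - 0.0174i


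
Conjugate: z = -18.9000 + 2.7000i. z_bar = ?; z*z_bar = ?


z_bar = -18.9000 - 2.7000i
z*z_bar = (-18.9)^2 + 2.7^2 = 357.21 + 7.29 = 364.5

z_bar = -18.9000 - 2.7000i, z*z_bar = 364.5


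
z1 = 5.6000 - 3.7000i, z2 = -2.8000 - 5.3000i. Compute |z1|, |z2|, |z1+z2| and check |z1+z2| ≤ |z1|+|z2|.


|z1| = sqrt(5.6^2 + (-3.7)^2) = sqrt(45.05) = 6.7119
|z2| = sqrt((-2.8)^2 + (-5.3)^2) = sqrt(35.93) = 5.9942
z1+z2 = 2.8000 - 9.0000i
|z1+z2| = sqrt(88.84) = 9.4255
|z1|+|z2| = 6.7119 + 5.9942 = 12.7061

|z1+z2| = 9.4255 ≤ |z1|+|z2| = 12.7061 (verified)


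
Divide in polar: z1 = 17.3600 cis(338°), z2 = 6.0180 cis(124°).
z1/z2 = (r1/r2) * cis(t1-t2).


r = 17.3600 / 6.0180 = 2.8847
theta = 338° - 124° = 214° = 214° (mod 360)

2.8847 cis(214°)


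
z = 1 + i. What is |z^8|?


|z| = sqrt(1+1) = sqrt(2) = 1.4142
|z^8| = |z|^8 = (sqrt(2))^8 = 2^4 = 16

|z^8| = 16


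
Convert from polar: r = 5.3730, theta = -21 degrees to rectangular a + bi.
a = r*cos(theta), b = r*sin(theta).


a = 5.3730*cos(-21°) = 5.3730*0.93358 = 5.0161
b = 5.3730*sin(-21°) = 5.3730*(-0.35837) = -1.9255

5.0161 - 1.9255i


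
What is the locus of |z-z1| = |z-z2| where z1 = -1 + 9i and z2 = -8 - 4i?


Equal distances means the locus is the perpendicular bisector of z1 and z2.
Midpoint = ((-1+(-8))/2, (9+(-4))/2) = (-4.5000, 2.5000)

Perpendicular bisector through (-4.5000, 2.5000)


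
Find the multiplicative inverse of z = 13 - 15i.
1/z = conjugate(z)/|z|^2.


|z|^2 = 169+225 = 394
1/z = (13 + 15i)/394

1/z = 0.0330 + 0.0381i


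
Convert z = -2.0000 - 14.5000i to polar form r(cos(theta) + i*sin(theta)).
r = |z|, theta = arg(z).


r = sqrt(4+210.25) = sqrt(214.25) = 14.6373
theta = atan2(-14.5, -2) = -97.8533 degrees

r = 14.6373, theta = -97.8533 degrees


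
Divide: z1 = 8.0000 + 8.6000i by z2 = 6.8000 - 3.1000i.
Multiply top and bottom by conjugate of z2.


Conjugate of z2 = 6.8000 + 3.1000i
Numerator: (8.0000 + 8.6000i)(6.8000 + 3.1000i) = 27.7400 + 83.2800i
Denominator: 6.8^2 + (-3.1)^2 = 55.85
Result = (27.7400 + 83.2800i)/55.85

0.4967 + 1.4911i


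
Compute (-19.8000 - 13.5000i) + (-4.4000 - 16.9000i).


Real: -19.8 - 4.4 = -24.2
Imag: -13.5 - 16.9 = -30.4

-24.2000 - 30.4000i


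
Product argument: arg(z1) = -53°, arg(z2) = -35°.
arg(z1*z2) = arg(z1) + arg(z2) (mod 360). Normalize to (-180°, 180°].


arg(z1*z2) = -53° - 35° = -88°
Normalized to (-180°, 180°]: -88°

-88°


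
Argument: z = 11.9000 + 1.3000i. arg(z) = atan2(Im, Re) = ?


Re = 11.9, Im = 1.3
arg = atan2(1.3, 11.9) = 6.2345 degrees

arg(z) = 6.2345 degrees


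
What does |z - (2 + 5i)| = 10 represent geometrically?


|z - z0| = r is a circle with center z0 and radius r.
Center = (2, 5), radius = 10

Circle with center (2, 5) and radius 10


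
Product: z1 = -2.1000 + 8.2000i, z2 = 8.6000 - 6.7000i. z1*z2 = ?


Real = -2.1*8.6 - 8.2*(-6.7) = -18.06 - (-54.94) = 36.88
Imag = -2.1*(-6.7) + 8.6*8.2 = 14.07 + 70.52 = 84.59

36.8800 + 84.5900i


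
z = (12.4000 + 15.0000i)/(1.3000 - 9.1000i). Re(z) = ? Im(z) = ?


Multiply by conjugate: (12.4000 + 15.0000i)(1.3000 + 9.1000i) / (1.3^2 + (-9.1)^2)
Numerator real = 12.4*1.3 + 15*(-9.1) = -120.38
Numerator imag = 15*1.3 - 12.4*(-9.1) = 132.34
Denominator = 84.5
Re(z) = -120.38/84.5 = -1.4246
Im(z) = 132.34/84.5 = 1.5662

Re(z) = -1.4246, Im(z) = 1.5662


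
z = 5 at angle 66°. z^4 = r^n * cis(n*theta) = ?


r^4 = 5^4 = 625
n*theta = 4*66° = 264° = 264° (mod 360)
a = 625*cos(264°) = -65.3303
b = 625*sin(264°) = -621.5762

625 cis(264°) = -65.3303 - 621.5762i


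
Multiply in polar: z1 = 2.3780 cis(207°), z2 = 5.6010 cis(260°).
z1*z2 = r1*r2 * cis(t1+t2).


r = 2.3780 * 5.6010 = 13.3192
theta = 207° + 260° = 467° = 107° (mod 360)

13.3192 cis(107°)


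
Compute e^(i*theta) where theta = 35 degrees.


cos(35°) = 0.8192
sin(35°) = 0.5736

e^(i*35°) = 0.8192 + 0.5736i


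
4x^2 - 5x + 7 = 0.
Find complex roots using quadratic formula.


disc = (-5)^2 - 4*4*7 = 25 - 112 = -87
sqrt(|disc|) = sqrt(87) = 9.3274
Real part = 5/(2*4) = 0.6250
Imag part = 9.3274/(2*4) = 1.1659

0.6250 ± 1.1659i


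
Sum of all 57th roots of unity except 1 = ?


With w = e^(2*pi*i/57), all 57 of the 57th roots of unity w^0 = 1, w, ..., w^(56) sum to 0: 1 + w + ... + w^(56) = (1 - w^57)/(1 - w) = 0 since w^57 = 1, w ≠ 1.
Removing the root 1: w + w^2 + ... + w^(56) = 0 - 1 = -1

Sum = -1


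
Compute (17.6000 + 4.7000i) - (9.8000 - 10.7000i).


Real: 17.6 - 9.8 = 7.8
Imag: 4.7 + 10.7 = 15.4

7.8000 + 15.4000i


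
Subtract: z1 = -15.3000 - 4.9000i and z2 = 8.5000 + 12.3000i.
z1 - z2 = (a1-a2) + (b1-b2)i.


Real: -15.3 - 8.5 = -23.8
Imag: -4.9 - 12.3 = -17.2

-23.8000 - 17.2000i


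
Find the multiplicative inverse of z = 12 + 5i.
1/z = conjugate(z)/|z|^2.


|z|^2 = 144+25 = 169
1/z = (12 - 5i)/169

1/z = 0.0710 - 0.0296i


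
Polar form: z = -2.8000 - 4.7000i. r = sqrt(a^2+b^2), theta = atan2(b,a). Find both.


r = sqrt(7.84+22.09) = sqrt(29.93) = 5.4708
theta = atan2(-4.7, -2.8) = -120.7841 degrees

r = 5.4708, theta = -120.7841 degrees


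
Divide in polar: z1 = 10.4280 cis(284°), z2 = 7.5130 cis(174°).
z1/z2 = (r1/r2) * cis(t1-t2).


r = 10.4280 / 7.5130 = 1.3880
theta = 284° - 174° = 110° = 110° (mod 360)

1.3880 cis(110°)


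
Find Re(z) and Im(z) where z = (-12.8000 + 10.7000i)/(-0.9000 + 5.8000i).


Multiply by conjugate: (-12.8000 + 10.7000i)(-0.9000 - 5.8000i) / ((-0.9)^2 + 5.8^2)
Numerator real = -12.8*(-0.9) + 10.7*5.8 = 73.58
Numerator imag = 10.7*(-0.9) - (-12.8)*5.8 = 64.61
Denominator = 34.45
Re(z) = 73.58/34.45 = 2.1358
Im(z) = 64.61/34.45 = 1.8755

Re(z) = 2.1358, Im(z) = 1.8755


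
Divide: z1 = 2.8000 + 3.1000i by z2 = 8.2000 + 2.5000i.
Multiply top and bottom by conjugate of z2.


Conjugate of z2 = 8.2000 - 2.5000i
Numerator: (2.8000 + 3.1000i)(8.2000 - 2.5000i) = 30.7100 + 18.4200i
Denominator: 8.2^2 + 2.5^2 = 73.49
Result = (30.7100 + 18.4200i)/73.49

0.4179 + 0.2506i


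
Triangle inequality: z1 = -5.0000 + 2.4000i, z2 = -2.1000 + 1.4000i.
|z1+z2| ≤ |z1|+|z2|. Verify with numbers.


|z1| = sqrt((-5)^2 + 2.4^2) = sqrt(30.76) = 5.5462
|z2| = sqrt((-2.1)^2 + 1.4^2) = sqrt(6.37) = 2.5239
z1+z2 = -7.1000 + 3.8000i
|z1+z2| = sqrt(64.85) = 8.0529
|z1|+|z2| = 5.5462 + 2.5239 = 8.0701

|z1+z2| = 8.0529 ≤ |z1|+|z2| = 8.0701 (verified)


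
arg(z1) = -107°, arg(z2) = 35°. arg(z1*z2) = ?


arg(z1*z2) = -107° + 35° = -72°
Normalized to (-180°, 180°]: -72°

-72°


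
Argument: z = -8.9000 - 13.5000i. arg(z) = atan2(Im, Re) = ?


Re = -8.9, Im = -13.5
arg = atan2(-13.5, -8.9) = -123.3952 degrees

arg(z) = -123.3952 degrees


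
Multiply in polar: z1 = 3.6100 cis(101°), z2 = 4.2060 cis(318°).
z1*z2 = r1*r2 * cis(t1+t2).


r = 3.6100 * 4.2060 = 15.1837
theta = 101° + 318° = 419° = 59° (mod 360)

15.1837 cis(59°)


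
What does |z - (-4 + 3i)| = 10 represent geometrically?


|z - z0| = r is a circle with center z0 and radius r.
Center = (-4, 3), radius = 10

Circle with center (-4, 3) and radius 10


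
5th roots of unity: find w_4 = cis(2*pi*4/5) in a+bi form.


Angle = 360*4/5 = 288°
a = cos(288°) = 0.3090
b = sin(288°) = -0.9511

0.3090 - 0.9511i


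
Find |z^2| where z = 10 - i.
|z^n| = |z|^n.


|z| = sqrt(100+1) = sqrt(101) = 10.0499
|z^2| = |z|^2 = (sqrt(101))^2 = 101

|z^2| = 101


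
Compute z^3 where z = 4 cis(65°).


r^3 = 4^3 = 64
n*theta = 3*65° = 195° = 195° (mod 360)
a = 64*cos(195°) = -61.8193
b = 64*sin(195°) = -16.5644

64 cis(195°) = -61.8193 - 16.5644i


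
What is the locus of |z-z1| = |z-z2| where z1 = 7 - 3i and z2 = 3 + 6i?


Equal distances means the locus is the perpendicular bisector of z1 and z2.
Midpoint = ((7+3)/2, (-3+6)/2) = (5.0000, 1.5000)

Perpendicular bisector through (5.0000, 1.5000)


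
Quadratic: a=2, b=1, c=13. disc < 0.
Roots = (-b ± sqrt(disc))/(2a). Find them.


disc = 1^2 - 4*2*13 = 1 - 104 = -103
sqrt(|disc|) = sqrt(103) = 10.1489
Real part = -1/(2*2) = -0.2500
Imag part = 10.1489/(2*2) = 2.5372

-0.2500 ± 2.5372i


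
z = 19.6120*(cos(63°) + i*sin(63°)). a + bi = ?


a = 19.6120*cos(63°) = 19.6120*0.45399 = 8.9037
b = 19.6120*sin(63°) = 19.6120*0.891007 = 17.4744

8.9037 + 17.4744i


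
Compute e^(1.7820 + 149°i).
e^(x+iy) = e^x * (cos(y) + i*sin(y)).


e^1.7820 = 5.94173
cos(149°) = -0.85717
sin(149°) = 0.51504
Real = 5.94173*(-0.85717) = -5.0931
Imag = 5.94173*0.51504 = 3.0602

-5.0931 + 3.0602i


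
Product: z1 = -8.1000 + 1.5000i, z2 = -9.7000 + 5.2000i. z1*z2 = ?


Real = -8.1*(-9.7) - 1.5*5.2 = 78.57 - 7.8 = 70.77
Imag = -8.1*5.2 - (9.7)*1.5 = -42.12 - (14.55) = -56.67

70.7700 - 56.6700i


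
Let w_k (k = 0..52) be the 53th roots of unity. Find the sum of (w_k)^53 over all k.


The roots are w_k = w^k with w = e^(2*pi*i/53), and (w^k)^53 = (w^53)^k.
So S = 1 + u + u^2 + ... + u^(52) with u = w^53.
53 = 1*53 + 0, so 53 is a multiple of 53 and u = (w^53)^1 = 1.
Every one of the 53 terms equals 1: S = 53

S = 53


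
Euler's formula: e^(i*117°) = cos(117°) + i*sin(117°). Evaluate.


cos(117°) = -0.4540
sin(117°) = 0.8910

e^(i*117°) = -0.4540 + 0.8910i


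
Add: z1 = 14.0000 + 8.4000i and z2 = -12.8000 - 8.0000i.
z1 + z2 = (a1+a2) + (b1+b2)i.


Real: 14 - 12.8 = 1.2
Imag: 8.4 - 8 = 0.4

1.2000 + 0.4000i


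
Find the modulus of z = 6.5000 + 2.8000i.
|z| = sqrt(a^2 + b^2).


|z| = sqrt(6.5^2 + 2.8^2) = sqrt(42.25 + 7.84) = sqrt(50.09) = 7.0774

|z| = 7.0774


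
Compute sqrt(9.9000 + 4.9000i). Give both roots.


|z| = sqrt(98.01+24.01) = 11.0463
sqrt((|z|+a)/2) = sqrt((11.0463+9.9)/2) = sqrt(10.4731) = 3.2362
sqrt((|z|-a)/2) = sqrt((11.0463-9.9)/2) = sqrt(0.5731) = 0.7571

±(3.2362 + 0.7571i) i.e. 3.2362 + 0.7571i and -3.2362 - 0.7571i


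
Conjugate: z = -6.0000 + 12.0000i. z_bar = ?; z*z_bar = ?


z_bar = -6.0000 - 12.0000i
z*z_bar = (-6)^2 + 12^2 = 36 + 144 = 180

z_bar = -6.0000 - 12.0000i, z*z_bar = 180


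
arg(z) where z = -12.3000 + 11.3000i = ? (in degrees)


Re = -12.3, Im = 11.3
arg = atan2(11.3, -12.3) = 137.4263 degrees

arg(z) = 137.4263 degrees


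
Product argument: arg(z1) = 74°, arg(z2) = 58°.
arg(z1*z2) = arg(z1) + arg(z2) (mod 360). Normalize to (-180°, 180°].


arg(z1*z2) = 74° + 58° = 132°
Normalized to (-180°, 180°]: 132°

132°


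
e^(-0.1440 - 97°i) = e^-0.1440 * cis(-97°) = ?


e^-0.1440 = 0.8659
cos(-97°) = -0.12187
sin(-97°) = -0.9925
Real = 0.8659*(-0.12187) = -0.1055
Imag = 0.8659*(-0.9925) = -0.8594

-0.1055 - 0.8594i


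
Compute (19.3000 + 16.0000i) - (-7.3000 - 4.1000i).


Real: 19.3 + 7.3 = 26.6
Imag: 16 + 4.1 = 20.1

26.6000 + 20.1000i


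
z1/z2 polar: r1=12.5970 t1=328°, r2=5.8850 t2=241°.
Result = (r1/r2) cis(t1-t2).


r = 12.5970 / 5.8850 = 2.1405
theta = 328° - 241° = 87° = 87° (mod 360)

2.1405 cis(87°)


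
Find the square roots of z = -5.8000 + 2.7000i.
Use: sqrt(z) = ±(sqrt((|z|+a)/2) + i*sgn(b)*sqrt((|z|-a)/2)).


|z| = sqrt(33.64+7.29) = 6.3977
sqrt((|z|+a)/2) = sqrt((6.3977+(-5.8))/2) = sqrt(0.2988) = 0.5467
sqrt((|z|-a)/2) = sqrt((6.3977-(-5.8))/2) = sqrt(6.0988) = 2.4696

±(0.5467 + 2.4696i) i.e. 0.5467 + 2.4696i and -0.5467 - 2.4696i


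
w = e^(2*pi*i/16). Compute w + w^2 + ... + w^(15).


With w = e^(2*pi*i/16), all 16 of the 16th roots of unity w^0 = 1, w, ..., w^(15) sum to 0: 1 + w + ... + w^(15) = (1 - w^16)/(1 - w) = 0 since w^16 = 1, w ≠ 1.
Removing the root 1: w + w^2 + ... + w^(15) = 0 - 1 = -1

Sum = -1


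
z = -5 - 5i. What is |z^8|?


|z| = sqrt(25+25) = sqrt(50) = 7.0711
|z^8| = |z|^8 = (sqrt(50))^8 = 50^4 = 6250000

|z^8| = 6250000


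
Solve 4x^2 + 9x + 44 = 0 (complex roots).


disc = 9^2 - 4*4*44 = 81 - 704 = -623
sqrt(|disc|) = sqrt(623) = 24.9600
Real part = -9/(2*4) = -1.1250
Imag part = 24.9600/(2*4) = 3.1200

-1.1250 ± 3.1200i


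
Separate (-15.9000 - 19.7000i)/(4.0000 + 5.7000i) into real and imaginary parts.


Multiply by conjugate: (-15.9000 - 19.7000i)(4.0000 - 5.7000i) / (4^2 + 5.7^2)
Numerator real = -15.9*4 - (19.7)*5.7 = -175.89
Numerator imag = -19.7*4 - (-15.9)*5.7 = 11.83
Denominator = 48.49
Re(z) = -175.89/48.49 = -3.6273
Im(z) = 11.83/48.49 = 0.2440

Re(z) = -3.6273, Im(z) = 0.2440


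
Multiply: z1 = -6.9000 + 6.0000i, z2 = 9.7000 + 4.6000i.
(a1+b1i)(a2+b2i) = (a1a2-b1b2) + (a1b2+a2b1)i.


Real = -6.9*9.7 - 6*4.6 = -66.93 - 27.6 = -94.53
Imag = -6.9*4.6 + 9.7*6 = -31.74 + 58.2 = 26.46

-94.5300 + 26.4600i


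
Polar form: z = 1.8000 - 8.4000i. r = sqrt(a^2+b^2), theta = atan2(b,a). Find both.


r = sqrt(3.24+70.56) = sqrt(73.8) = 8.5907
theta = atan2(-8.4, 1.8) = -77.9052 degrees

r = 8.5907, theta = -77.9052 degrees


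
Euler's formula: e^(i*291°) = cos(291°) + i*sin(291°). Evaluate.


cos(291°) = 0.3584
sin(291°) = -0.9336

e^(i*291°) = 0.3584 - 0.9336i


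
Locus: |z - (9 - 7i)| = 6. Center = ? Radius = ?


|z - z0| = r is a circle with center z0 and radius r.
Center = (9, -7), radius = 6

Circle with center (9, -7) and radius 6


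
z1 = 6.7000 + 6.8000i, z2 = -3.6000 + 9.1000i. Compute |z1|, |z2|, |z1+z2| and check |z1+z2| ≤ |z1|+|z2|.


|z1| = sqrt(6.7^2 + 6.8^2) = sqrt(91.13) = 9.5462
|z2| = sqrt((-3.6)^2 + 9.1^2) = sqrt(95.77) = 9.7862
z1+z2 = 3.1000 + 15.9000i
|z1+z2| = sqrt(262.42) = 16.1994
|z1|+|z2| = 9.5462 + 9.7862 = 19.3324

|z1+z2| = 16.1994 ≤ |z1|+|z2| = 19.3324 (verified)


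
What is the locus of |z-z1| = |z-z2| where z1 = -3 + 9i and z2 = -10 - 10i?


Equal distances means the locus is the perpendicular bisector of z1 and z2.
Midpoint = ((-3+(-10))/2, (9+(-10))/2) = (-6.5000, -0.5000)

Perpendicular bisector through (-6.5000, -0.5000)


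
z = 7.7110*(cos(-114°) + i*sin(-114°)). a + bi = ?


a = 7.7110*cos(-114°) = 7.7110*(-0.406737) = -3.1363
b = 7.7110*sin(-114°) = 7.7110*(-0.913545) = -7.0443

-3.1363 - 7.0443i


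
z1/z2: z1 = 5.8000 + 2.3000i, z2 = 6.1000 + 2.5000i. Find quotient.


Conjugate of z2 = 6.1000 - 2.5000i
Numerator: (5.8000 + 2.3000i)(6.1000 - 2.5000i) = 41.1300 - 0.4700i
Denominator: 6.1^2 + 2.5^2 = 43.46
Result = (41.1300 - 0.4700i)/43.46

0.9464 - 0.0108i


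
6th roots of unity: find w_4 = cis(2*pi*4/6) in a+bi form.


Angle = 360*4/6 = 240°
a = cos(240°) = -0.5000
b = sin(240°) = -0.8660

-0.5000 - 0.8660i


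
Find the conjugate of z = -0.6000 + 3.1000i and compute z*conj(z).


z_bar = -0.6000 - 3.1000i
z*z_bar = (-0.6)^2 + 3.1^2 = 0.36 + 9.61 = 9.97

z_bar = -0.6000 - 3.1000i, z*z_bar = 9.97


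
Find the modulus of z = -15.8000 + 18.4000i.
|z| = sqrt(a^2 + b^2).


|z| = sqrt((-15.8)^2 + 18.4^2) = sqrt(249.64 + 338.56) = sqrt(588.2) = 24.2528

|z| = 24.2528


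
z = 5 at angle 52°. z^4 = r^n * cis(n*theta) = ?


r^4 = 5^4 = 625
n*theta = 4*52° = 208° = 208° (mod 360)
a = 625*cos(208°) = -551.8422
b = 625*sin(208°) = -293.4197

625 cis(208°) = -551.8422 - 293.4197i


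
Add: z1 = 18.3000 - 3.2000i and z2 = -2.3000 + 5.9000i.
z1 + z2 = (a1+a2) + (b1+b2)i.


Real: 18.3 - 2.3 = 16
Imag: -3.2 + 5.9 = 2.7

16.0000 + 2.7000i


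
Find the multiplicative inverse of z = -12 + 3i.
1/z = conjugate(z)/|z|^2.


|z|^2 = 144+9 = 153
1/z = (-12 - 3i)/153

1/z = -0.0784 - 0.0196i


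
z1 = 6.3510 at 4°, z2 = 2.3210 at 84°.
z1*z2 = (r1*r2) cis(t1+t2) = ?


r = 6.3510 * 2.3210 = 14.7407
theta = 4° + 84° = 88° = 88° (mod 360)

14.7407 cis(88°)


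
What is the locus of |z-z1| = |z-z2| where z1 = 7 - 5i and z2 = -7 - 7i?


Equal distances means the locus is the perpendicular bisector of z1 and z2.
Midpoint = ((7+(-7))/2, (-5+(-7))/2) = (0, -6.0000)

Perpendicular bisector through (0, -6.0000)


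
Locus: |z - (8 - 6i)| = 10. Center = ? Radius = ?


|z - z0| = r is a circle with center z0 and radius r.
Center = (8, -6), radius = 10

Circle with center (8, -6) and radius 10


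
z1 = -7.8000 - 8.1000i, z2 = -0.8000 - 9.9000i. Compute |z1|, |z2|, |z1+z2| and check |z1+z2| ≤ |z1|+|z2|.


|z1| = sqrt((-7.8)^2 + (-8.1)^2) = sqrt(126.45) = 11.2450
|z2| = sqrt((-0.8)^2 + (-9.9)^2) = sqrt(98.65) = 9.9323
z1+z2 = -8.6000 - 18.0000i
|z1+z2| = sqrt(397.96) = 19.9489
|z1|+|z2| = 11.2450 + 9.9323 = 21.1773

|z1+z2| = 19.9489 ≤ |z1|+|z2| = 21.1773 (verified)


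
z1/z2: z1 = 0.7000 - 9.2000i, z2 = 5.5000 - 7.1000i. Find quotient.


Conjugate of z2 = 5.5000 + 7.1000i
Numerator: (0.7000 - 9.2000i)(5.5000 + 7.1000i) = 69.1700 - 45.6300i
Denominator: 5.5^2 + (-7.1)^2 = 80.66
Result = (69.1700 - 45.6300i)/80.66

0.8576 - 0.5657i


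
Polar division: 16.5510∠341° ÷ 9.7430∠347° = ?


r = 16.5510 / 9.7430 = 1.6988
theta = 341° - 347° = -6° = 354° (mod 360)

1.6988 cis(354°)


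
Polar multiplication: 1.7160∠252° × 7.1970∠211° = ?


r = 1.7160 * 7.1970 = 12.3501
theta = 252° + 211° = 463° = 103° (mod 360)

12.3501 cis(103°)


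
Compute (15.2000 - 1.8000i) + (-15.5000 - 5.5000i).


Real: 15.2 - 15.5 = -0.3
Imag: -1.8 - 5.5 = -7.3

-0.3000 - 7.3000i


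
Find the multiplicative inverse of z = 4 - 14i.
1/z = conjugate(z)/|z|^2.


|z|^2 = 16+196 = 212
1/z = (4 + 14i)/212

1/z = 0.0189 + 0.0660i


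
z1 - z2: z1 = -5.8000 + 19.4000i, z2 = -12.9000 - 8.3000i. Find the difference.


Real: -5.8 + 12.9 = 7.1
Imag: 19.4 + 8.3 = 27.7

7.1000 + 27.7000i


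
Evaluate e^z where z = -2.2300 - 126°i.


e^-2.2300 = 0.1075
cos(-126°) = -0.5878
sin(-126°) = -0.809
Real = 0.1075*(-0.5878) = -0.0632
Imag = 0.1075*(-0.809) = -0.0870

-0.0632 - 0.0870i


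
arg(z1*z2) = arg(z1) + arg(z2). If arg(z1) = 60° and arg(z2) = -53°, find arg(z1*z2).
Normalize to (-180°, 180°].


arg(z1*z2) = 60° - 53° = 7°
Normalized to (-180°, 180°]: 7°

7°


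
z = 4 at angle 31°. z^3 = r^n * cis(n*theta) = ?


r^3 = 4^3 = 64
n*theta = 3*31° = 93° = 93° (mod 360)
a = 64*cos(93°) = -3.3495
b = 64*sin(93°) = 63.9123

64 cis(93°) = -3.3495 + 63.9123i


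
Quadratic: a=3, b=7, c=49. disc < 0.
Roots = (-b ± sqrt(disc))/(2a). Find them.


disc = 7^2 - 4*3*49 = 49 - 588 = -539
sqrt(|disc|) = sqrt(539) = 23.2164
Real part = -7/(2*3) = -1.1667
Imag part = 23.2164/(2*3) = 3.8694

-1.1667 ± 3.8694i


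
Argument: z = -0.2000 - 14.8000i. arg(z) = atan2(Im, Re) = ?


Re = -0.2, Im = -14.8
arg = atan2(-14.8, -0.2) = -90.7742 degrees

arg(z) = -90.7742 degrees


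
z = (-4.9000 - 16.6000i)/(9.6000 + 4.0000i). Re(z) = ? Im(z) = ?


Multiply by conjugate: (-4.9000 - 16.6000i)(9.6000 - 4.0000i) / (9.6^2 + 4^2)
Numerator real = -4.9*9.6 - (16.6)*4 = -113.44
Numerator imag = -16.6*9.6 - (-4.9)*4 = -139.76
Denominator = 108.16
Re(z) = -113.44/108.16 = -1.0488
Im(z) = -139.76/108.16 = -1.2922

Re(z) = -1.0488, Im(z) = -1.2922


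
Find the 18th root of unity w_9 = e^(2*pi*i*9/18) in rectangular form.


Angle = 360*9/18 = 180°
a = cos(180°) = -1.0000
b = sin(180°) = 0

-1.0000 + 0i


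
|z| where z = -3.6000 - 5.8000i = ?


|z| = sqrt((-3.6)^2 + (-5.8)^2) = sqrt(12.96 + 33.64) = sqrt(46.6) = 6.8264

|z| = 6.8264


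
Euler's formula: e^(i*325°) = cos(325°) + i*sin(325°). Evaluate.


cos(325°) = 0.8192
sin(325°) = -0.5736

e^(i*325°) = 0.8192 - 0.5736i


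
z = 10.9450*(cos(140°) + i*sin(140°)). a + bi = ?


a = 10.9450*cos(140°) = 10.9450*(-0.766044) = -8.3844
b = 10.9450*sin(140°) = 10.9450*0.64279 = 7.0353

-8.3844 + 7.0353i


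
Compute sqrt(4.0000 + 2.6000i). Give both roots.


|z| = sqrt(16+6.76) = 4.7707
sqrt((|z|+a)/2) = sqrt((4.7707+4)/2) = sqrt(4.3854) = 2.0941
sqrt((|z|-a)/2) = sqrt((4.7707-4)/2) = sqrt(0.3854) = 0.6208

±(2.0941 + 0.6208i) i.e. 2.0941 + 0.6208i and -2.0941 - 0.6208i


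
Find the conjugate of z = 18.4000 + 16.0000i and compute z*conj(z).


z_bar = 18.4000 - 16.0000i
z*z_bar = 18.4^2 + 16^2 = 338.56 + 256 = 594.56

z_bar = 18.4000 - 16.0000i, z*z_bar = 594.56


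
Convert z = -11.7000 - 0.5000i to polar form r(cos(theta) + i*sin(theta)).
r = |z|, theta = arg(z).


r = sqrt(136.89+0.25) = sqrt(137.14) = 11.7107
theta = atan2(-0.5, -11.7) = -177.5530 degrees

r = 11.7107, theta = -177.5530 degrees


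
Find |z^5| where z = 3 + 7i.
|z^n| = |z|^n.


|z| = sqrt(9+49) = sqrt(58) = 7.6158
|z^5| = |z|^5 = (sqrt(58))^5 = 58^2 * sqrt(58) = 3364*sqrt(58)

|z^5| = 3364*sqrt(58) ≈ 25619.4607


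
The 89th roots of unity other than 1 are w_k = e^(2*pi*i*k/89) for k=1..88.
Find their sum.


With w = e^(2*pi*i/89), all 89 of the 89th roots of unity w^0 = 1, w, ..., w^(88) sum to 0: 1 + w + ... + w^(88) = (1 - w^89)/(1 - w) = 0 since w^89 = 1, w ≠ 1.
Removing the root 1: w + w^2 + ... + w^(88) = 0 - 1 = -1

Sum = -1


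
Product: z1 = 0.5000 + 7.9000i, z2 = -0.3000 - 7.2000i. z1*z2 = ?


Real = 0.5*(-0.3) - 7.9*(-7.2) = -0.15 - (-56.88) = 56.73
Imag = 0.5*(-7.2) - (0.3)*7.9 = -3.6 - (2.37) = -5.97

56.7300 - 5.9700i


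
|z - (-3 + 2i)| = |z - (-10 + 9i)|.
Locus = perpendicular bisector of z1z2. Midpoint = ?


Equal distances means the locus is the perpendicular bisector of z1 and z2.
Midpoint = ((-3+(-10))/2, (2+9)/2) = (-6.5000, 5.5000)

Perpendicular bisector through (-6.5000, 5.5000)


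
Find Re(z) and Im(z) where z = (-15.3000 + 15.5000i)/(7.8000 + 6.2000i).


Multiply by conjugate: (-15.3000 + 15.5000i)(7.8000 - 6.2000i) / (7.8^2 + 6.2^2)
Numerator real = -15.3*7.8 + 15.5*6.2 = -23.24
Numerator imag = 15.5*7.8 - (-15.3)*6.2 = 215.76
Denominator = 99.28
Re(z) = -23.24/99.28 = -0.2341
Im(z) = 215.76/99.28 = 2.1732

Re(z) = -0.2341, Im(z) = 2.1732


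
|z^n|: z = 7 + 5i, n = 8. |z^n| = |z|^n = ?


|z| = sqrt(49+25) = sqrt(74) = 8.6023
|z^8| = |z|^8 = (sqrt(74))^8 = 74^4 = 29986576

|z^8| = 29986576


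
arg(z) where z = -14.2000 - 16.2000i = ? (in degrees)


Re = -14.2, Im = -16.2
arg = atan2(-16.2, -14.2) = -131.2360 degrees

arg(z) = -131.2360 degrees


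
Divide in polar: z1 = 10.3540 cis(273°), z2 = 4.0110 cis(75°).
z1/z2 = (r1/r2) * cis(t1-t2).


r = 10.3540 / 4.0110 = 2.5814
theta = 273° - 75° = 198° = 198° (mod 360)

2.5814 cis(198°)


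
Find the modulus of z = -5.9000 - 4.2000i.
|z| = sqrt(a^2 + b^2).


|z| = sqrt((-5.9)^2 + (-4.2)^2) = sqrt(34.81 + 17.64) = sqrt(52.45) = 7.2422

|z| = 7.2422


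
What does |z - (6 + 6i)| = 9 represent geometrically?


|z - z0| = r is a circle with center z0 and radius r.
Center = (6, 6), radius = 9

Circle with center (6, 6) and radius 9


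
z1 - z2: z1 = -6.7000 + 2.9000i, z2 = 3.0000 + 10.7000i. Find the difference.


Real: -6.7 - 3 = -9.7
Imag: 2.9 - 10.7 = -7.8

-9.7000 - 7.8000i


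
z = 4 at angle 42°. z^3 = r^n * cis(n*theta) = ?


r^3 = 4^3 = 64
n*theta = 3*42° = 126° = 126° (mod 360)
a = 64*cos(126°) = -37.6183
b = 64*sin(126°) = 51.7771

64 cis(126°) = -37.6183 + 51.7771i


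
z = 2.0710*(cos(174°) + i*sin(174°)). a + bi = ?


a = 2.0710*cos(174°) = 2.0710*(-0.99452) = -2.0597
b = 2.0710*sin(174°) = 2.0710*0.10453 = 0.2165

-2.0597 + 0.2165i


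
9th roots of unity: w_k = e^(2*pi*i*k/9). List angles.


The 9th roots of unity are cis(360k/9°) for k=0..8
Angle step = 360/9 = 40°
Primitive root: cis(40°)
Primitive root = 0.7660 + 0.6428i

9 roots at angles: 0°, 40°, 80°, 120°, 160°, 200°, 240°, 280°, 320°


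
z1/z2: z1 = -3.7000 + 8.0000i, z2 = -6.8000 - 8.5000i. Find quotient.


Conjugate of z2 = -6.8000 + 8.5000i
Numerator: (-3.7000 + 8.0000i)(-6.8000 + 8.5000i) = -42.8400 - 85.8500i
Denominator: (-6.8)^2 + (-8.5)^2 = 118.49
Result = (-42.8400 - 85.8500i)/118.49

-0.3615 - 0.7245i


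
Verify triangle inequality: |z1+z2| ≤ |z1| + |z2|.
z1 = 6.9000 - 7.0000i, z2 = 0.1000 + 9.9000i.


|z1| = sqrt(6.9^2 + (-7)^2) = sqrt(96.61) = 9.8290
|z2| = sqrt(0.1^2 + 9.9^2) = sqrt(98.02) = 9.9005
z1+z2 = 7.0000 + 2.9000i
|z1+z2| = sqrt(57.41) = 7.5769
|z1|+|z2| = 9.8290 + 9.9005 = 19.7295

|z1+z2| = 7.5769 ≤ |z1|+|z2| = 19.7295 (verified)


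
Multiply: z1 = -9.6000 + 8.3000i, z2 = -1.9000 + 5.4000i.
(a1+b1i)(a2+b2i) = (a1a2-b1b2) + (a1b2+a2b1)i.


Real = -9.6*(-1.9) - 8.3*5.4 = 18.24 - 44.82 = -26.58
Imag = -9.6*5.4 - (1.9)*8.3 = -51.84 - (15.77) = -67.61

-26.5800 - 67.6100i


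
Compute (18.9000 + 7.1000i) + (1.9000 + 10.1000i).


Real: 18.9 + 1.9 = 20.8
Imag: 7.1 + 10.1 = 17.2

20.8000 + 17.2000i


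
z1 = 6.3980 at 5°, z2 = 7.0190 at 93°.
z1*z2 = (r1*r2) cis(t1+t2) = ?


r = 6.3980 * 7.0190 = 44.9076
theta = 5° + 93° = 98° = 98° (mod 360)

44.9076 cis(98°)


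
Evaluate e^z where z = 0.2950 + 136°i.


e^0.2950 = 1.34313
cos(136°) = -0.71934
sin(136°) = 0.69466
Real = 1.34313*(-0.71934) = -0.9662
Imag = 1.34313*0.69466 = 0.9330

-0.9662 + 0.9330i


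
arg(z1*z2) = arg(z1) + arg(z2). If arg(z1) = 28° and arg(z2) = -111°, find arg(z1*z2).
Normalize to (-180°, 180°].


arg(z1*z2) = 28° - 111° = -83°
Normalized to (-180°, 180°]: -83°

-83°


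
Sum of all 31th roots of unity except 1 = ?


With w = e^(2*pi*i/31), all 31 of the 31th roots of unity w^0 = 1, w, ..., w^(30) sum to 0: 1 + w + ... + w^(30) = (1 - w^31)/(1 - w) = 0 since w^31 = 1, w ≠ 1.
Removing the root 1: w + w^2 + ... + w^(30) = 0 - 1 = -1

Sum = -1


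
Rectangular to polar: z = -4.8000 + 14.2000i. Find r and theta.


r = sqrt(23.04+201.64) = sqrt(224.68) = 14.9893
theta = atan2(14.2, -4.8) = 108.6767 degrees

r = 14.9893, theta = 108.6767 degrees


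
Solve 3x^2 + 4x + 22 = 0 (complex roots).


disc = 4^2 - 4*3*22 = 16 - 264 = -248
sqrt(|disc|) = sqrt(248) = 15.7480
Real part = -4/(2*3) = -0.6667
Imag part = 15.7480/(2*3) = 2.6247

-0.6667 ± 2.6247i


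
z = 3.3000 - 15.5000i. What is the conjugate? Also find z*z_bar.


z_bar = 3.3000 + 15.5000i
z*z_bar = 3.3^2 + (-15.5)^2 = 10.89 + 240.25 = 251.14

z_bar = 3.3000 + 15.5000i, z*z_bar = 251.14


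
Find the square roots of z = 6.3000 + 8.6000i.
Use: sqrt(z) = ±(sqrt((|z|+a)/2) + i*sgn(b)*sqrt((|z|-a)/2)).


|z| = sqrt(39.69+73.96) = 10.6607
sqrt((|z|+a)/2) = sqrt((10.6607+6.3)/2) = sqrt(8.4803) = 2.9121
sqrt((|z|-a)/2) = sqrt((10.6607-6.3)/2) = sqrt(2.1803) = 1.4766

±(2.9121 + 1.4766i) i.e. 2.9121 + 1.4766i and -2.9121 - 1.4766i


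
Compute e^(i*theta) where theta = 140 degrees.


cos(140°) = -0.7660
sin(140°) = 0.6428

e^(i*140°) = -0.7660 + 0.6428i


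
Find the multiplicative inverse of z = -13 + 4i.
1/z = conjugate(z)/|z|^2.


|z|^2 = 169+16 = 185
1/z = (-13 - 4i)/185

1/z = -0.0703 - 0.0216i


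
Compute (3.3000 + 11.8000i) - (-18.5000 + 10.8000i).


Real: 3.3 + 18.5 = 21.8
Imag: 11.8 - 10.8 = 1

21.8000 + i


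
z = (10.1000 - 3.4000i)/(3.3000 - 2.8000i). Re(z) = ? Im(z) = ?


Multiply by conjugate: (10.1000 - 3.4000i)(3.3000 + 2.8000i) / (3.3^2 + (-2.8)^2)
Numerator real = 10.1*3.3 - (3.4)*(-2.8) = 42.85
Numerator imag = -3.4*3.3 - 10.1*(-2.8) = 17.06
Denominator = 18.73
Re(z) = 42.85/18.73 = 2.2878
Im(z) = 17.06/18.73 = 0.9108

Re(z) = 2.2878, Im(z) = 0.9108
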